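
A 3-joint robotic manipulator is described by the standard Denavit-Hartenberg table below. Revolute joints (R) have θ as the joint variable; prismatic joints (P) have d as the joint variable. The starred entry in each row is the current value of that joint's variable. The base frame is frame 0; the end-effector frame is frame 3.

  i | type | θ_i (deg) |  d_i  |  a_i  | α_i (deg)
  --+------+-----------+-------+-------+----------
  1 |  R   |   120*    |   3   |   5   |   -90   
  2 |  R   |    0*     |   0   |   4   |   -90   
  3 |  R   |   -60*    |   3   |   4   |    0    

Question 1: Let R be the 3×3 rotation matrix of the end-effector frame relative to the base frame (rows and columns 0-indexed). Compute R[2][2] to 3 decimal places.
-1.000

End-effector z-axis (col 2 of R) = (-0.0000,-0.0000,-1.0000)
R[2][2] = -1.0000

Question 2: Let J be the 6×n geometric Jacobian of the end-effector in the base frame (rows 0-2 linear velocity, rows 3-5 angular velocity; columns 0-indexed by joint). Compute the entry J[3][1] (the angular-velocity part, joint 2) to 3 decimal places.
axis z_1 = (-0.8660,-0.5000,0.0000); lever o_n−o_1 = (-6.0000,3.4641,-3.0000)
cross product → J_v[:, 1] = (1.5000,-2.5981,-6.0000)
J_ω[:, 1] = z_1
entry J[3][1] = -0.8660

-0.866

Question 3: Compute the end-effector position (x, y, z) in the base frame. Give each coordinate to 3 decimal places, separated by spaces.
after link 1: o_1 = (-2.5000, 4.3301, 3.0000)
after link 2: o_2 = (-4.5000, 7.7942, 3.0000)
after link 3: o_3 = (-8.5000, 7.7942, 0.0000)

-8.500 7.794 0.000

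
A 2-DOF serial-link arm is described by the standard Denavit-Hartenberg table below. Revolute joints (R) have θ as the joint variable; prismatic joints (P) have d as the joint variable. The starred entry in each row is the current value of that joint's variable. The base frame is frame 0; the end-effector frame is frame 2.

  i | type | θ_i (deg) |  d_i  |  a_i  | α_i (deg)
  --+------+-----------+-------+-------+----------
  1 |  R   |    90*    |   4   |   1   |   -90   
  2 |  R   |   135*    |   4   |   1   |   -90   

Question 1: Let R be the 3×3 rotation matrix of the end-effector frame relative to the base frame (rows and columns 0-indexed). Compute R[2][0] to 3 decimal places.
-0.707

End-effector x-axis (col 0 of R) = (-0.0000,-0.7071,-0.7071)
R[2][0] = -0.7071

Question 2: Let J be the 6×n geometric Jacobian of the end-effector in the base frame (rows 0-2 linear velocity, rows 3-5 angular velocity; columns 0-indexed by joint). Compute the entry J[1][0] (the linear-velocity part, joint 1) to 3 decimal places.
-4.000

axis z_0 = ẑ; lever o_n−o_0 = (-4.0000,0.2929,3.2929)
cross product → J_v[:, 0] = (-0.2929,-4.0000,0.0000)
J_ω[:, 0] = z_0
entry J[1][0] = -4.0000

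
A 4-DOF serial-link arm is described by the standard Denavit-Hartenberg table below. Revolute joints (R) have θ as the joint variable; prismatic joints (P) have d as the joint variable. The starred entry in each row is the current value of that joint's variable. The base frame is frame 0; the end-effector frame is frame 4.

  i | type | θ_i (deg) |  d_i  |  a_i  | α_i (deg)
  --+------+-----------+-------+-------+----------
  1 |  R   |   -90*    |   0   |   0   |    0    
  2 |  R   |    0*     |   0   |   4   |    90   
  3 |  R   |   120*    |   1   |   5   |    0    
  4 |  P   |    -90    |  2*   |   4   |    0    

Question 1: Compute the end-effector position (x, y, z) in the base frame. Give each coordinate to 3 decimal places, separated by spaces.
-3.000 -4.964 6.330

after link 1: o_1 = (0.0000, 0.0000, 0.0000)
after link 2: o_2 = (0.0000, -4.0000, 0.0000)
after link 3: o_3 = (-1.0000, -1.5000, 4.3301)
after link 4: o_4 = (-3.0000, -4.9641, 6.3301)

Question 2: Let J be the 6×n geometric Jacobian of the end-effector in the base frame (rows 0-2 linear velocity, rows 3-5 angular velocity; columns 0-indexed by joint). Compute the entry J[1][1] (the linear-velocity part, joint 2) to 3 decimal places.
-3.000

axis z_1 = (0.0000,0.0000,1.0000); lever o_n−o_1 = (-3.0000,-4.9641,6.3301)
cross product → J_v[:, 1] = (4.9641,-3.0000,0.0000)
J_ω[:, 1] = z_1
entry J[1][1] = -3.0000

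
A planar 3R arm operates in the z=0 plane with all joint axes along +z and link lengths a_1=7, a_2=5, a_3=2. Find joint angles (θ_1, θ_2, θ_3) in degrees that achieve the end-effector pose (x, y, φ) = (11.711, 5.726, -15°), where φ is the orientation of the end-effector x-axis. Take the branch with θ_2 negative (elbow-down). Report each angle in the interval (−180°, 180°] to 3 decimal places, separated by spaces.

45.004 -30.011 -29.993

wrist centre = target − a_3·(cos φ, sin φ) = (9.7791, 6.2436)
cos θ_2 = (134.6148−7²−5²)/(2·7·5) = 0.8659; θ_2 = -30.0115° (elbow-down)
β = atan2(6.2436,9.7791) = 32.5568°; ψ = atan2(-2.5009,11.3296) = -12.4477°
θ_1 = β − ψ = 45.0045°
θ_3 = φ − θ_1 − θ_2 = -29.9930° (wrapped to (-180°,180°])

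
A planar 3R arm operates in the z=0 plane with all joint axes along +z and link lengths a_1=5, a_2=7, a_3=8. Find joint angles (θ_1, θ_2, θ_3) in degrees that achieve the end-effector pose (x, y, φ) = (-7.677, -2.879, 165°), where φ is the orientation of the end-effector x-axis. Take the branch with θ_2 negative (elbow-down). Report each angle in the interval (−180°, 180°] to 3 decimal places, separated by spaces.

wrist centre = target − a_3·(cos φ, sin φ) = (0.0504, -4.9496)
cos θ_2 = (24.5006−5²−7²)/(2·5·7) = -0.7071; θ_2 = -135.0022° (elbow-down)
β = atan2(-4.9496,0.0504) = -89.4165°; ψ = atan2(-4.9496,0.0501) = -89.4205°
θ_1 = β − ψ = 0.0040°
θ_3 = φ − θ_1 − θ_2 = -60.0018° (wrapped to (-180°,180°])

0.004 -135.002 -60.002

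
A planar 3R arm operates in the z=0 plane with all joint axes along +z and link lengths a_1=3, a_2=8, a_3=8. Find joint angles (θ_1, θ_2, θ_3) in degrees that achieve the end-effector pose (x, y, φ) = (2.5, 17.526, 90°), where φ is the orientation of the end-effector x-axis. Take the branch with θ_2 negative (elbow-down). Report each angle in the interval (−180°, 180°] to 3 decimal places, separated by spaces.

wrist centre = target − a_3·(cos φ, sin φ) = (2.5000, 9.5260)
cos θ_2 = (96.9947−3²−8²)/(2·3·8) = 0.4999; θ_2 = -60.0073° (elbow-down)
β = atan2(9.5260,2.5000) = 75.2949°; ψ = atan2(-6.9287,6.9991) = -44.7104°
θ_1 = β − ψ = 120.0053°
θ_3 = φ − θ_1 − θ_2 = 30.0020° (wrapped to (-180°,180°])

120.005 -60.007 30.002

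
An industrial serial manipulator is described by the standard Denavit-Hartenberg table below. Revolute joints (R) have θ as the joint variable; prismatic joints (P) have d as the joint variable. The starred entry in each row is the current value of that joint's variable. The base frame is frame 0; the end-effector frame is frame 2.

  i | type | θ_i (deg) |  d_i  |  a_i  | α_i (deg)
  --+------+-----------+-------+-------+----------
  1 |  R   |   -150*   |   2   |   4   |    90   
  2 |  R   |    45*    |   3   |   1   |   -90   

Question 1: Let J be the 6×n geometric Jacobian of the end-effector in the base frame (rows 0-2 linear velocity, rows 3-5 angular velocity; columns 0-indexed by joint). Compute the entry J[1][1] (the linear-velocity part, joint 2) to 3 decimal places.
0.354

axis z_1 = (-0.5000,0.8660,0.0000); lever o_n−o_1 = (-2.1124,2.2445,0.7071)
cross product → J_v[:, 1] = (0.6124,0.3536,0.7071)
J_ω[:, 1] = z_1
entry J[1][1] = 0.3536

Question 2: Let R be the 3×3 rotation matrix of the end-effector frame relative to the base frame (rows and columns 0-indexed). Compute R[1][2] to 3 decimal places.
End-effector z-axis (col 2 of R) = (0.6124,0.3536,0.7071)
R[1][2] = 0.3536

0.354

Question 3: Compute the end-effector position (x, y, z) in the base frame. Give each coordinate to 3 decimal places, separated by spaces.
after link 1: o_1 = (-3.4641, -2.0000, 2.0000)
after link 2: o_2 = (-5.5765, 0.2445, 2.7071)

-5.576 0.245 2.707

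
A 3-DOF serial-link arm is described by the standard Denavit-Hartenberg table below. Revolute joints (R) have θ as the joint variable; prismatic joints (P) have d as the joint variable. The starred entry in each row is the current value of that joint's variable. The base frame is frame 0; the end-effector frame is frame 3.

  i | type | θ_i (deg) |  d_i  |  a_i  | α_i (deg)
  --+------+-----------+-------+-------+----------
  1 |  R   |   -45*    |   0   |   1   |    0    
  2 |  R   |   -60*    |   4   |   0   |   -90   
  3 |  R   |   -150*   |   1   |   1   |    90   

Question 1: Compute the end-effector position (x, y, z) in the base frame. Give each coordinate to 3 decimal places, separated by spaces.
after link 1: o_1 = (0.7071, -0.7071, 0.0000)
after link 2: o_2 = (0.7071, -0.7071, 4.0000)
after link 3: o_3 = (1.8972, -0.1294, 4.5000)

1.897 -0.129 4.500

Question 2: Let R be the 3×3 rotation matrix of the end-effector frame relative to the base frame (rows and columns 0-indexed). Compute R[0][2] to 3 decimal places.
End-effector z-axis (col 2 of R) = (0.1294,0.4830,-0.8660)
R[0][2] = 0.1294

0.129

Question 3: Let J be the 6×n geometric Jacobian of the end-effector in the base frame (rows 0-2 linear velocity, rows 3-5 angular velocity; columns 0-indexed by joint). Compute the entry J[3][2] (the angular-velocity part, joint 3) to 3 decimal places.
axis z_2 = (0.9659,-0.2588,0.0000); lever o_n−o_2 = (1.1901,0.5777,0.5000)
cross product → J_v[:, 2] = (-0.1294,-0.4830,0.8660)
J_ω[:, 2] = z_2
entry J[3][2] = 0.9659

0.966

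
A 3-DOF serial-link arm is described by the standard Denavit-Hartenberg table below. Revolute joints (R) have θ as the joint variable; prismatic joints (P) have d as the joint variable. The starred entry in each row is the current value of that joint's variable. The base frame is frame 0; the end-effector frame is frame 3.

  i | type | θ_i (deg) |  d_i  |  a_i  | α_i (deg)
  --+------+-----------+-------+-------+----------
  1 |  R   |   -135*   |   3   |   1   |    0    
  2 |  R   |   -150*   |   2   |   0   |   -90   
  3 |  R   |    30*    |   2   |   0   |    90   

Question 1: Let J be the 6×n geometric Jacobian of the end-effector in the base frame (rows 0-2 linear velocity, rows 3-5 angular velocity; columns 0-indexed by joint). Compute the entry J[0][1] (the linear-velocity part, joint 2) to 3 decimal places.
-0.518

axis z_1 = (0.0000,0.0000,1.0000); lever o_n−o_1 = (-1.9319,0.5176,2.0000)
cross product → J_v[:, 1] = (-0.5176,-1.9319,0.0000)
J_ω[:, 1] = z_1
entry J[0][1] = -0.5176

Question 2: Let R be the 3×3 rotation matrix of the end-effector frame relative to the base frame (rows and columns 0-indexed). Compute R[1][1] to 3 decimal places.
End-effector y-axis (col 1 of R) = (-0.9659,0.2588,0.0000)
R[1][1] = 0.2588

0.259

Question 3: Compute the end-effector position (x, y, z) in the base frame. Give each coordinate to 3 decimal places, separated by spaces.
after link 1: o_1 = (-0.7071, -0.7071, 3.0000)
after link 2: o_2 = (-0.7071, -0.7071, 5.0000)
after link 3: o_3 = (-2.6390, -0.1895, 5.0000)

-2.639 -0.189 5.000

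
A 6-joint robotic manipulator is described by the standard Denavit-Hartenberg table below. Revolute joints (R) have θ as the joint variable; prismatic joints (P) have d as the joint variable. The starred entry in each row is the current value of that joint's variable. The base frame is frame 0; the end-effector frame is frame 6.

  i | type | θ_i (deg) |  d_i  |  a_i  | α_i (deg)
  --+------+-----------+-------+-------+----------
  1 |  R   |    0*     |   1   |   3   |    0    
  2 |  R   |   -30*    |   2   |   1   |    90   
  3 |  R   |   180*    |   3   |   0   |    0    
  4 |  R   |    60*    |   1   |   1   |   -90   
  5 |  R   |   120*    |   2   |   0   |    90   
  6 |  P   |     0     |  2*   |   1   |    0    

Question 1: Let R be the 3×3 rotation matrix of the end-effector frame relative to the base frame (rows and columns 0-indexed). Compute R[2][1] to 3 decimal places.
End-effector y-axis (col 1 of R) = (0.7500,-0.4330,-0.5000)
R[2][1] = -0.5000

-0.500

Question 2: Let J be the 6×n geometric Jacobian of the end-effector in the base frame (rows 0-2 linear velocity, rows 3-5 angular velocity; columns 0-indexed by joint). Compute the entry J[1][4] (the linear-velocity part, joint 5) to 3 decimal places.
axis z_4 = (0.7500,-0.4330,-0.5000); lever o_n−o_4 = (1.8995,1.0580,-2.0670)
cross product → J_v[:, 4] = (1.4240,0.6005,1.6160)
J_ω[:, 4] = z_4
entry J[1][4] = 0.6005

0.600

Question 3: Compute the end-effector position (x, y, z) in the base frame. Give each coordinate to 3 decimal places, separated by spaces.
3.333 -2.656 0.067

after link 1: o_1 = (3.0000, 0.0000, 1.0000)
after link 2: o_2 = (3.8660, -0.5000, 3.0000)
after link 3: o_3 = (2.3660, -3.0981, 3.0000)
after link 4: o_4 = (1.4330, -3.7141, 2.1340)
after link 5: o_5 = (2.9330, -4.5801, 1.1340)
after link 6: o_6 = (3.3325, -2.6561, 0.0670)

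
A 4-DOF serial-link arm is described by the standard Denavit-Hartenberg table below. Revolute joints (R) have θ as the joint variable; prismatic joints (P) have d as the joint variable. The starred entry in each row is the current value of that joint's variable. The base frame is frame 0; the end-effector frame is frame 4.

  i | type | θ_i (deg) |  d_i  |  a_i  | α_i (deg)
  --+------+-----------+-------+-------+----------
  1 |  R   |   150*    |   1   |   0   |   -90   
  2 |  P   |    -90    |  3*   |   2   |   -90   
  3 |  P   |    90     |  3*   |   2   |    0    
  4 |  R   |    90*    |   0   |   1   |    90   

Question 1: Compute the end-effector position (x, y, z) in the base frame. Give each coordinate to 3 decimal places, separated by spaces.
after link 1: o_1 = (0.0000, 0.0000, 1.0000)
after link 2: o_2 = (-1.5000, -2.5981, 3.0000)
after link 3: o_3 = (-3.0981, 0.6340, 3.0000)
after link 4: o_4 = (-3.0981, 0.6340, 2.0000)

-3.098 0.634 2.000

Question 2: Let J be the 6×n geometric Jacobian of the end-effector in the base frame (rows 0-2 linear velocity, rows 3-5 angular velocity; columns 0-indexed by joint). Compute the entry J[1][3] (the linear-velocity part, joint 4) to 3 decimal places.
axis z_3 = (-0.8660,0.5000,-0.0000); lever o_n−o_3 = (0.0000,0.0000,-1.0000)
cross product → J_v[:, 3] = (-0.5000,-0.8660,-0.0000)
J_ω[:, 3] = z_3
entry J[1][3] = -0.8660

-0.866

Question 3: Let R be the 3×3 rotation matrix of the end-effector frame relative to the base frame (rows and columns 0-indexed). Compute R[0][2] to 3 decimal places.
0.500

End-effector z-axis (col 2 of R) = (0.5000,0.8660,0.0000)
R[0][2] = 0.5000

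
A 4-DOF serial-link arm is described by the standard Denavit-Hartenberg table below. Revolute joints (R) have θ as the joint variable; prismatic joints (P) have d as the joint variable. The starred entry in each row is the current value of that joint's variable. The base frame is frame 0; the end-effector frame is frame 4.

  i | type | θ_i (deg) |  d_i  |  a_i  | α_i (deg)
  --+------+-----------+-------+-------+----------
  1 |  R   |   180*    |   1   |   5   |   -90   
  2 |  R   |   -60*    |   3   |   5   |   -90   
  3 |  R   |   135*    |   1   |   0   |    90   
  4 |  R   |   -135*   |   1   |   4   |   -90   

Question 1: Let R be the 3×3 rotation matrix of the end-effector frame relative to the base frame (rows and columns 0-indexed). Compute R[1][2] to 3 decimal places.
End-effector z-axis (col 2 of R) = (0.8624,0.5000,-0.0795)
R[1][2] = 0.5000

0.500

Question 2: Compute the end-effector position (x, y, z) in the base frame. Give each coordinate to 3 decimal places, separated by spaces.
after link 1: o_1 = (-5.0000, 0.0000, 1.0000)
after link 2: o_2 = (-7.5000, -3.0000, 5.3301)
after link 3: o_3 = (-8.3660, -3.0000, 4.8301)
after link 4: o_4 = (-7.2701, -4.2929, 8.5888)

-7.270 -4.293 8.589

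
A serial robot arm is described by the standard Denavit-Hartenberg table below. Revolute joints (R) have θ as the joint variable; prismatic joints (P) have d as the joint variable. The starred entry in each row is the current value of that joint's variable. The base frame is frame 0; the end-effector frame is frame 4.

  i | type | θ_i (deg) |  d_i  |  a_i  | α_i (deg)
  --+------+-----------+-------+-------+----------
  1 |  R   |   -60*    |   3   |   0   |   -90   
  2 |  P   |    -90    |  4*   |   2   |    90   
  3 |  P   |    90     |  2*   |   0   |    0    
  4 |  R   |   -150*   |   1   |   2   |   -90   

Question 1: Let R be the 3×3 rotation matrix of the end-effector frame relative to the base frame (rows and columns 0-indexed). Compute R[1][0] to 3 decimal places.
End-effector x-axis (col 0 of R) = (-0.7500,-0.4330,0.5000)
R[1][0] = -0.4330

-0.433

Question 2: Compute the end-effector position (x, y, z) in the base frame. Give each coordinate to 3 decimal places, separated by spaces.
0.464 3.732 6.000

after link 1: o_1 = (0.0000, 0.0000, 3.0000)
after link 2: o_2 = (3.4641, 2.0000, 5.0000)
after link 3: o_3 = (2.4641, 3.7321, 5.0000)
after link 4: o_4 = (0.4641, 3.7321, 6.0000)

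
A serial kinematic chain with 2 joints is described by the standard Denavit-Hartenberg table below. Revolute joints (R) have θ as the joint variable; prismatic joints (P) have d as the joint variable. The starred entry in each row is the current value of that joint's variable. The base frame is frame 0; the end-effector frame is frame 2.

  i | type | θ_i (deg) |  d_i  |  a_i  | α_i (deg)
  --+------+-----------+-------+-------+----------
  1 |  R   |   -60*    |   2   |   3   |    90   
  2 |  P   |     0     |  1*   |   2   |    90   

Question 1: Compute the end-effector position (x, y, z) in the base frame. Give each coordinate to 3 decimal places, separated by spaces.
1.634 -4.830 2.000

after link 1: o_1 = (1.5000, -2.5981, 2.0000)
after link 2: o_2 = (1.6340, -4.8301, 2.0000)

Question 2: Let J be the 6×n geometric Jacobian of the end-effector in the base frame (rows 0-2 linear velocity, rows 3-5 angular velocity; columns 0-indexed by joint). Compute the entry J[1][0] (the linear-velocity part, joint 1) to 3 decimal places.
axis z_0 = ẑ; lever o_n−o_0 = (1.6340,-4.8301,2.0000)
cross product → J_v[:, 0] = (4.8301,1.6340,-0.0000)
J_ω[:, 0] = z_0
entry J[1][0] = 1.6340

1.634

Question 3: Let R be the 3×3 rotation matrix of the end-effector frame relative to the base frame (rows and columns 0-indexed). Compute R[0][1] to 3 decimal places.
-0.866

End-effector y-axis (col 1 of R) = (-0.8660,-0.5000,0.0000)
R[0][1] = -0.8660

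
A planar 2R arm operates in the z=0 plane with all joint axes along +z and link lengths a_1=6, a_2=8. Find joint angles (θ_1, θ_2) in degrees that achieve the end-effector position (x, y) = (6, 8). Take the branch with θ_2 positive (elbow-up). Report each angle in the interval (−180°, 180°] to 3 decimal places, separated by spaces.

cos θ_2 = (100.0000−6²−8²)/(2·6·8) = 0.0000; θ_2 = 90.0000° (elbow-up)
β = atan2(8.0000,6.0000) = 53.1301°; ψ = atan2(8.0000,6.0000) = 53.1301°
θ_1 = β − ψ = 0.0000°

0.000 90.000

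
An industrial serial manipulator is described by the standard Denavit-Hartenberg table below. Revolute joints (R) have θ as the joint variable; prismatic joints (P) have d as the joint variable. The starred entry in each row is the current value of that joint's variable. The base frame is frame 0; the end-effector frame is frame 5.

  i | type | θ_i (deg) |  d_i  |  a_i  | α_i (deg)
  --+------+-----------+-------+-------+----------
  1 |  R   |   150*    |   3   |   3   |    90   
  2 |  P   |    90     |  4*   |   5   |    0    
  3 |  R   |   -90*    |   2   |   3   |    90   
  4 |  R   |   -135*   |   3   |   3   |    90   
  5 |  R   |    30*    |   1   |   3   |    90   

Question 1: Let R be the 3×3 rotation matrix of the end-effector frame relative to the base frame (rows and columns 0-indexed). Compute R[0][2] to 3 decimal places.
0.129

End-effector z-axis (col 2 of R) = (0.1294,-0.4830,0.8660)
R[0][2] = 0.1294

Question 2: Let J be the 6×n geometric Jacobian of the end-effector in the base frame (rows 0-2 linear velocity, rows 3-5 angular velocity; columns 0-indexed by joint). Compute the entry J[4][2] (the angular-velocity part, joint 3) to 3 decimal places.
0.866

axis z_2 = (0.5000,0.8660,0.0000); lever o_n−o_2 = (0.8167,-1.9165,-4.5000)
cross product → J_v[:, 2] = (-3.8971,2.2500,-1.6655)
J_ω[:, 2] = z_2
entry J[4][2] = 0.8660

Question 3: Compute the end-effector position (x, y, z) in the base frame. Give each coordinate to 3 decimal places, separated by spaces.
after link 1: o_1 = (-2.5981, 1.5000, 3.0000)
after link 2: o_2 = (-0.5981, 4.9641, 8.0000)
after link 3: o_3 = (-2.1962, 8.1962, 8.0000)
after link 4: o_4 = (-1.4197, 5.2984, 5.0000)
after link 5: o_5 = (0.2187, 3.0476, 3.5000)

0.219 3.048 3.500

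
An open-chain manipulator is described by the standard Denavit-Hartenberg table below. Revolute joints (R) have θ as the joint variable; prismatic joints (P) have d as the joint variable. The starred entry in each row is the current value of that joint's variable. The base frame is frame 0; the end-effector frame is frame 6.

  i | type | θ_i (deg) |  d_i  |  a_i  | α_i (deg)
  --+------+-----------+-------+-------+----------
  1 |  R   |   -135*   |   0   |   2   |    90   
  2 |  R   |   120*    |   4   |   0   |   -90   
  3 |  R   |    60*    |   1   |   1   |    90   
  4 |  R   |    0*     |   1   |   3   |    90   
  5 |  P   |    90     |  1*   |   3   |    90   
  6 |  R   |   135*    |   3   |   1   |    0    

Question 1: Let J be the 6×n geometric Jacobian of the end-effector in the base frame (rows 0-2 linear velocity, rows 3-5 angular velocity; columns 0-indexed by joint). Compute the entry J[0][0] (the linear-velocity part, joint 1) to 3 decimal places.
-0.104

axis z_0 = ẑ; lever o_n−o_0 = (0.6924,0.1045,5.8543)
cross product → J_v[:, 0] = (-0.1045,0.6924,0.0000)
J_ω[:, 0] = z_0
entry J[0][0] = -0.1045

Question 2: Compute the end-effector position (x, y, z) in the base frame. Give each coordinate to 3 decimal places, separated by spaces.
after link 1: o_1 = (-1.4142, -1.4142, 0.0000)
after link 2: o_2 = (-4.2426, 1.4142, 0.0000)
after link 3: o_3 = (-2.8411, 1.5910, -0.0670)
after link 4: o_4 = (-0.5210, 0.9439, 1.9821)
after link 5: o_5 = (-1.2755, 2.3108, 4.7321)
after link 6: o_6 = (0.6924, 0.1045, 5.8543)

0.692 0.104 5.854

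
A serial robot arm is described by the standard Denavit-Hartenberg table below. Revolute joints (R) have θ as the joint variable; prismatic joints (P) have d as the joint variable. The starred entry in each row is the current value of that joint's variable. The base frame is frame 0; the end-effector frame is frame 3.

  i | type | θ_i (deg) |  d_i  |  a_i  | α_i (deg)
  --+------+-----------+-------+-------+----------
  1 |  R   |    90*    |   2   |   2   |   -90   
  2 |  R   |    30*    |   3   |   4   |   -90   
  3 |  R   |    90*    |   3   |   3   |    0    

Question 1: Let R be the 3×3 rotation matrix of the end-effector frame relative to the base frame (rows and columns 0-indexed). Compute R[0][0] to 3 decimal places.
1.000

End-effector x-axis (col 0 of R) = (1.0000,-0.0000,-0.0000)
R[0][0] = 1.0000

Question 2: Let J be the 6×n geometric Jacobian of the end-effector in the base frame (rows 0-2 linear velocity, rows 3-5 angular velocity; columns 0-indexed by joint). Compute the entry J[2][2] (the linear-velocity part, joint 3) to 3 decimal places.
axis z_2 = (-0.0000,-0.5000,-0.8660); lever o_n−o_2 = (3.0000,-1.5000,-2.5981)
cross product → J_v[:, 2] = (0.0000,-2.5981,1.5000)
J_ω[:, 2] = z_2
entry J[2][2] = 1.5000

1.500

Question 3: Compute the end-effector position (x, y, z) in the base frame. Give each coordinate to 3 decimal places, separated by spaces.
-0.000 3.964 -2.598

after link 1: o_1 = (0.0000, 2.0000, 2.0000)
after link 2: o_2 = (-3.0000, 5.4641, 0.0000)
after link 3: o_3 = (-0.0000, 3.9641, -2.5981)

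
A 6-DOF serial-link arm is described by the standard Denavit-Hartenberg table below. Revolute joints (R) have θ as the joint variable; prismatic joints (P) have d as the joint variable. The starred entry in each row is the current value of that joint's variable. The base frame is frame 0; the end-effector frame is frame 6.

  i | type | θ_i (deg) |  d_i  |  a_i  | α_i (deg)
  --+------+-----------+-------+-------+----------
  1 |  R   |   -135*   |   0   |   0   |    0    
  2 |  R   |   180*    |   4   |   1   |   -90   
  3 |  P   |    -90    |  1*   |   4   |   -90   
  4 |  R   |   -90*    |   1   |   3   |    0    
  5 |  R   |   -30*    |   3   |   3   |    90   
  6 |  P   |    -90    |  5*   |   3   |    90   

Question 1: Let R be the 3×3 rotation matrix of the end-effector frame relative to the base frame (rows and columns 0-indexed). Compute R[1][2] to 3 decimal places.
-0.612

End-effector z-axis (col 2 of R) = (0.6124,-0.6124,0.5000)
R[1][2] = -0.6124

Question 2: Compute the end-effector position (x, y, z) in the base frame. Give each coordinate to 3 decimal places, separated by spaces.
after link 1: o_1 = (0.0000, 0.0000, 0.0000)
after link 2: o_2 = (0.7071, 0.7071, 4.0000)
after link 3: o_3 = (0.0000, 1.4142, 8.0000)
after link 4: o_4 = (-1.4142, 4.2426, 8.0000)
after link 5: o_5 = (-1.1300, 8.2011, 6.5000)
after link 6: o_6 = (-1.4836, 4.3120, 2.1699)

-1.484 4.312 2.170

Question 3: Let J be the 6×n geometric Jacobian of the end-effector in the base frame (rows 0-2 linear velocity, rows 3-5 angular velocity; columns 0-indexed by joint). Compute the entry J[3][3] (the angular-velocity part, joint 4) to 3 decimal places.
0.707

axis z_3 = (0.7071,0.7071,-0.0000); lever o_n−o_3 = (-1.4836,2.8978,-5.8301)
cross product → J_v[:, 3] = (-4.1225,4.1225,3.0981)
J_ω[:, 3] = z_3
entry J[3][3] = 0.7071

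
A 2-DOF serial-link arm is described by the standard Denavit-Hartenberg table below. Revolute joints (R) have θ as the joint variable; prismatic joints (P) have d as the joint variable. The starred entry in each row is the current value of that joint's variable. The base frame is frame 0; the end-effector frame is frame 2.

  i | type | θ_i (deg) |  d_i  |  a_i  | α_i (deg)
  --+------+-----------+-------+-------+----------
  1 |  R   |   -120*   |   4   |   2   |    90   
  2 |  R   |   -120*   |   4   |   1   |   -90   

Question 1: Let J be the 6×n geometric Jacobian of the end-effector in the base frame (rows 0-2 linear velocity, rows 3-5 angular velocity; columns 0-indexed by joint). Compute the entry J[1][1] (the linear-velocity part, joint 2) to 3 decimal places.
axis z_1 = (-0.8660,0.5000,0.0000); lever o_n−o_1 = (-3.2141,2.4330,-0.8660)
cross product → J_v[:, 1] = (-0.4330,-0.7500,-0.5000)
J_ω[:, 1] = z_1
entry J[1][1] = -0.7500

-0.750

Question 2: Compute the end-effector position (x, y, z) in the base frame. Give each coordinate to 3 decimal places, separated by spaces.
after link 1: o_1 = (-1.0000, -1.7321, 4.0000)
after link 2: o_2 = (-4.2141, 0.7010, 3.1340)

-4.214 0.701 3.134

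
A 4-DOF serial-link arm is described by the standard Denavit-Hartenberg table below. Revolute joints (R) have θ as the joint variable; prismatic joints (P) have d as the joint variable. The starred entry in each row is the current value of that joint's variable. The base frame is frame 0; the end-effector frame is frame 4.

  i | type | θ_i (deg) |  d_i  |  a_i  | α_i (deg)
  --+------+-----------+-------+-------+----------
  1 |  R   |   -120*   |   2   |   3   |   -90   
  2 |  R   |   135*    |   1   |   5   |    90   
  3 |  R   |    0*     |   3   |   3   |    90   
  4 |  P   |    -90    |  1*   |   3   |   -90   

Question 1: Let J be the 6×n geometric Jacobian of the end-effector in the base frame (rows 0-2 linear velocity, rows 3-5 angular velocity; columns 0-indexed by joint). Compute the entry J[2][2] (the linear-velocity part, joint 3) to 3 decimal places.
axis z_2 = (-0.3536,-0.6124,-0.7071); lever o_n−o_2 = (0.1946,2.3371,-2.1213)
cross product → J_v[:, 2] = (2.9516,-0.8876,-0.7071)
J_ω[:, 2] = z_2
entry J[2][2] = -0.7071

-0.707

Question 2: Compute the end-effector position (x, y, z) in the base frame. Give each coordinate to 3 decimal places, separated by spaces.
1.328 2.301 -3.657

after link 1: o_1 = (-1.5000, -2.5981, 2.0000)
after link 2: o_2 = (1.1338, -0.0362, -1.5355)
after link 3: o_3 = (1.1338, -0.0362, -5.7782)
after link 4: o_4 = (1.3284, 2.3009, -3.6569)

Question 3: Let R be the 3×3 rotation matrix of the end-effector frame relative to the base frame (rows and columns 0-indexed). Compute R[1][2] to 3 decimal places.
End-effector z-axis (col 2 of R) = (0.3536,0.6124,-0.7071)
R[1][2] = 0.6124

0.612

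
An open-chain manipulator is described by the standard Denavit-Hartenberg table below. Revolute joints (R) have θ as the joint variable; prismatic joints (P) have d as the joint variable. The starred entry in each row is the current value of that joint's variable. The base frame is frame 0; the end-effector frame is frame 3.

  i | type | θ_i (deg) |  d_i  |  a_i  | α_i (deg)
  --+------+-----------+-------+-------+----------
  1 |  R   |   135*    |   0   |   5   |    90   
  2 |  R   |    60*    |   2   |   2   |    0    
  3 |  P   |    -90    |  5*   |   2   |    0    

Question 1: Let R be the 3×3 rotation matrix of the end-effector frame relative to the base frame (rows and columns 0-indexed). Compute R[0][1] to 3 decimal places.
End-effector y-axis (col 1 of R) = (-0.3536,0.3536,0.8660)
R[0][1] = -0.3536

-0.354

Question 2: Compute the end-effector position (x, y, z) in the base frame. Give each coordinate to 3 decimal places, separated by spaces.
-0.518 10.417 0.732

after link 1: o_1 = (-3.5355, 3.5355, 0.0000)
after link 2: o_2 = (-2.8284, 5.6569, 1.7321)
after link 3: o_3 = (-0.5176, 10.4171, 0.7321)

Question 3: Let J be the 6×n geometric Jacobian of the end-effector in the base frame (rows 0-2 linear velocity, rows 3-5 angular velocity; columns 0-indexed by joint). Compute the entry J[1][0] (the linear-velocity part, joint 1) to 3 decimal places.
-0.518

axis z_0 = ẑ; lever o_n−o_0 = (-0.5176,10.4171,0.7321)
cross product → J_v[:, 0] = (-10.4171,-0.5176,0.0000)
J_ω[:, 0] = z_0
entry J[1][0] = -0.5176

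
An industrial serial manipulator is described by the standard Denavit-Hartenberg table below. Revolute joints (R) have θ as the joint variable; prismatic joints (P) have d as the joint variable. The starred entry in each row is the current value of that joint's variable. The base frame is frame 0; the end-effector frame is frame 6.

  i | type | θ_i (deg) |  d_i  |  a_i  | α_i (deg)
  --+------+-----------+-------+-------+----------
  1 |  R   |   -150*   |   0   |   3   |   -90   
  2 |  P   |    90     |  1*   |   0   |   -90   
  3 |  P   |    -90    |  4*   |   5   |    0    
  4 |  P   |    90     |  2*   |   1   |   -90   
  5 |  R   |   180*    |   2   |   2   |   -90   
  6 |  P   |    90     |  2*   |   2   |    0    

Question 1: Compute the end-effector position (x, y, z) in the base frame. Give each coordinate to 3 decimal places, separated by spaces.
after link 1: o_1 = (-2.5981, -1.5000, 0.0000)
after link 2: o_2 = (-2.0981, -2.3660, 0.0000)
after link 3: o_3 = (3.8660, -4.6962, -0.0000)
after link 4: o_4 = (5.5981, -3.6962, -1.0000)
after link 5: o_5 = (4.5981, -1.9641, 1.0000)
after link 6: o_6 = (7.3301, -2.6962, 1.0000)

7.330 -2.696 1.000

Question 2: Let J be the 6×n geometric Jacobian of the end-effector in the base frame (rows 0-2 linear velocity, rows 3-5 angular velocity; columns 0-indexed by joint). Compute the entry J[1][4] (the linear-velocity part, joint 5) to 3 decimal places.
1.000

axis z_4 = (-0.5000,0.8660,-0.0000); lever o_n−o_4 = (1.7321,1.0000,2.0000)
cross product → J_v[:, 4] = (1.7321,1.0000,-2.0000)
J_ω[:, 4] = z_4
entry J[1][4] = 1.0000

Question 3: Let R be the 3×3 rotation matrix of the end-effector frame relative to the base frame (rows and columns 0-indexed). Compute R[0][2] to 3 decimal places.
0.866

End-effector z-axis (col 2 of R) = (0.8660,0.5000,0.0000)
R[0][2] = 0.8660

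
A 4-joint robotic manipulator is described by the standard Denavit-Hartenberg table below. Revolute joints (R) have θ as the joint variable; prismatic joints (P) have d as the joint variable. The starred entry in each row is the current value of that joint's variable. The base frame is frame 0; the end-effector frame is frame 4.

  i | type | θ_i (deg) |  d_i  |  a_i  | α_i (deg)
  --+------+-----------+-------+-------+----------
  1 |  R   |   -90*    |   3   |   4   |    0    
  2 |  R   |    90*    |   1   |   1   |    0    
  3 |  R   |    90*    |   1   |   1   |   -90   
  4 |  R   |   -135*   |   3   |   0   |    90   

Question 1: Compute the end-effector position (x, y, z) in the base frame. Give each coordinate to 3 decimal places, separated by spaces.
-2.000 -3.000 5.000

after link 1: o_1 = (0.0000, -4.0000, 3.0000)
after link 2: o_2 = (1.0000, -4.0000, 4.0000)
after link 3: o_3 = (1.0000, -3.0000, 5.0000)
after link 4: o_4 = (-2.0000, -3.0000, 5.0000)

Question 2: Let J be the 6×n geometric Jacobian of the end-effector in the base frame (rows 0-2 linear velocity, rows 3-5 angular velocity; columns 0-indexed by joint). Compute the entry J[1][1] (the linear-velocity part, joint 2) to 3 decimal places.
axis z_1 = (0.0000,0.0000,1.0000); lever o_n−o_1 = (-2.0000,1.0000,2.0000)
cross product → J_v[:, 1] = (-1.0000,-2.0000,0.0000)
J_ω[:, 1] = z_1
entry J[1][1] = -2.0000

-2.000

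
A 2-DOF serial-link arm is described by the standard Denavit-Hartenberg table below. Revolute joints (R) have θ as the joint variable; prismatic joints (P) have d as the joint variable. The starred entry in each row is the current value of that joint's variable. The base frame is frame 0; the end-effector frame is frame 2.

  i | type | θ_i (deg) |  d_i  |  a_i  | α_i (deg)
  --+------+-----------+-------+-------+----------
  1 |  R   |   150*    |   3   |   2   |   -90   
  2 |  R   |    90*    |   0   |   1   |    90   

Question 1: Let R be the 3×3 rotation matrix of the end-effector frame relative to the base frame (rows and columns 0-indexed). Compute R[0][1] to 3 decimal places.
End-effector y-axis (col 1 of R) = (-0.5000,-0.8660,0.0000)
R[0][1] = -0.5000

-0.500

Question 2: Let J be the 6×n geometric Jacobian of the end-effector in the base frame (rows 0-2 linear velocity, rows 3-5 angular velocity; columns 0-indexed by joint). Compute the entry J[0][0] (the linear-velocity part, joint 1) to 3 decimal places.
axis z_0 = ẑ; lever o_n−o_0 = (-1.7321,1.0000,2.0000)
cross product → J_v[:, 0] = (-1.0000,-1.7321,0.0000)
J_ω[:, 0] = z_0
entry J[0][0] = -1.0000

-1.000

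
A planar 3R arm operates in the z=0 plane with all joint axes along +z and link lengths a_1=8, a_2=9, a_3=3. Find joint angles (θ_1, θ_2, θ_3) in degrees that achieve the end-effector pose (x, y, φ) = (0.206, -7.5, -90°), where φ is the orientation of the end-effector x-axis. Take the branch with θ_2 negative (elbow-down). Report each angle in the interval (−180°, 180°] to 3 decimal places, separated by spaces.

wrist centre = target − a_3·(cos φ, sin φ) = (0.2060, -4.5000)
cos θ_2 = (20.2924−8²−9²)/(2·8·9) = -0.8660; θ_2 = -149.9999° (elbow-down)
β = atan2(-4.5000,0.2060) = -87.3790°; ψ = atan2(-4.5000,0.2058) = -87.3818°
θ_1 = β − ψ = 0.0028°
θ_3 = φ − θ_1 − θ_2 = 59.9971° (wrapped to (-180°,180°])

0.003 -150.000 59.997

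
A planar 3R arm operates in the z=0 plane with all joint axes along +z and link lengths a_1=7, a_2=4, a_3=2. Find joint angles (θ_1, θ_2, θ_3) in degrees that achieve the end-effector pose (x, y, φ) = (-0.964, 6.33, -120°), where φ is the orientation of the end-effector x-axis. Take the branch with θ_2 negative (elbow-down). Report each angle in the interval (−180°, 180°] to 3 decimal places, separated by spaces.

119.490 -90.002 -149.487

wrist centre = target − a_3·(cos φ, sin φ) = (0.0360, 8.0621)
cos θ_2 = (64.9980−7²−4²)/(2·7·4) = -0.0000; θ_2 = -90.0021° (elbow-down)
β = atan2(8.0621,0.0360) = 89.7442°; ψ = atan2(-4.0000,6.9999) = -29.7454°
θ_1 = β − ψ = 119.4896°
θ_3 = φ − θ_1 − θ_2 = -149.4875° (wrapped to (-180°,180°])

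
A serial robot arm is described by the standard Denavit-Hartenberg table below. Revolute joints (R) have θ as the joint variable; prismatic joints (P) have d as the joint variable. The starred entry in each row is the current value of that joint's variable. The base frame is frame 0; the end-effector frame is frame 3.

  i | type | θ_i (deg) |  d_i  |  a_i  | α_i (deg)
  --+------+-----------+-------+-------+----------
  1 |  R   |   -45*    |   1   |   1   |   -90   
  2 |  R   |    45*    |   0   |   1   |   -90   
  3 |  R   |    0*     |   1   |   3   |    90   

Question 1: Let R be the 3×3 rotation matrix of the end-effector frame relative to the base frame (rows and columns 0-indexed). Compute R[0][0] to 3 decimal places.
End-effector x-axis (col 0 of R) = (0.5000,-0.5000,-0.7071)
R[0][0] = 0.5000

0.500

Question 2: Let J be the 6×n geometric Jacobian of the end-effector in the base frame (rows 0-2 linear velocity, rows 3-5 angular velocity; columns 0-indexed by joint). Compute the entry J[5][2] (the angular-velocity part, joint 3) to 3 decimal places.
-0.707

axis z_2 = (-0.5000,0.5000,-0.7071); lever o_n−o_2 = (1.0000,-1.0000,-2.8284)
cross product → J_v[:, 2] = (-2.1213,-2.1213,-0.0000)
J_ω[:, 2] = z_2
entry J[5][2] = -0.7071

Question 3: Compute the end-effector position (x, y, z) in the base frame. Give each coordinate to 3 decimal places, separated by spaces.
after link 1: o_1 = (0.7071, -0.7071, 1.0000)
after link 2: o_2 = (1.2071, -1.2071, 0.2929)
after link 3: o_3 = (2.2071, -2.2071, -2.5355)

2.207 -2.207 -2.536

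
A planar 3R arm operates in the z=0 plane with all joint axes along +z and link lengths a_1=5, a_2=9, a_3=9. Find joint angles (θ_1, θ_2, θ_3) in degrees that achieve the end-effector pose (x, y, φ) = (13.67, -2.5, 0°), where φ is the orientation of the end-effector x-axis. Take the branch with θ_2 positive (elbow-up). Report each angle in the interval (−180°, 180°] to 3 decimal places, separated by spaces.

-149.997 149.998 -0.001

wrist centre = target − a_3·(cos φ, sin φ) = (4.6700, -2.5000)
cos θ_2 = (28.0589−5²−9²)/(2·5·9) = -0.8660; θ_2 = 149.9985° (elbow-up)
β = atan2(-2.5000,4.6700) = -28.1616°; ψ = atan2(4.5002,-2.7941) = 121.8355°
θ_1 = β − ψ = -149.9971°
θ_3 = φ − θ_1 − θ_2 = -0.0014° (wrapped to (-180°,180°])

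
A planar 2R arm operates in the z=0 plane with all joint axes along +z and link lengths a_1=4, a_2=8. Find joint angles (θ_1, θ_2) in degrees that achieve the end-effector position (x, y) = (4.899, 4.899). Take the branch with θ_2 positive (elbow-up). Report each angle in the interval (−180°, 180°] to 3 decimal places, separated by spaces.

-45.000 120.000

cos θ_2 = (48.0004−4²−8²)/(2·4·8) = -0.5000; θ_2 = 119.9996° (elbow-up)
β = atan2(4.8990,4.8990) = 45.0000°; ψ = atan2(6.9282,0.0001) = 89.9996°
θ_1 = β − ψ = -44.9996°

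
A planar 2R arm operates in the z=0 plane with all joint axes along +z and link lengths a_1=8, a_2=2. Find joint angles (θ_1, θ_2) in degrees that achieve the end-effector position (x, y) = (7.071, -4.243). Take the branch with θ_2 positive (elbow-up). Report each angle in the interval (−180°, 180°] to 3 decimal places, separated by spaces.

-45.002 89.996

cos θ_2 = (68.0021−8²−2²)/(2·8·2) = 0.0001; θ_2 = 89.9963° (elbow-up)
β = atan2(-4.2430,7.0710) = -30.9661°; ψ = atan2(2.0000,8.0001) = 14.0360°
θ_1 = β − ψ = -45.0022°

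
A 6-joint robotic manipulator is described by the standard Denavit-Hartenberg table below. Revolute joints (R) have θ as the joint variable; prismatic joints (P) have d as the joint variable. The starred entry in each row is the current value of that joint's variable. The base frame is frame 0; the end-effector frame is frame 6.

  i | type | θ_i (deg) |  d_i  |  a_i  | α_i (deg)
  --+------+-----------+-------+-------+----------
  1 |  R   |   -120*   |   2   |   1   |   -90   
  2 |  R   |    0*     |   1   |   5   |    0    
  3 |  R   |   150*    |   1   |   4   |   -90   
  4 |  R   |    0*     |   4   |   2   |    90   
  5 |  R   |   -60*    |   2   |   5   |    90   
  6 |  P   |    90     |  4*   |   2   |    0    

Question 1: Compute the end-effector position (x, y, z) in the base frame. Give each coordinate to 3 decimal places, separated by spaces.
after link 1: o_1 = (-0.5000, -0.8660, 2.0000)
after link 2: o_2 = (-2.1340, -5.6962, 2.0000)
after link 3: o_3 = (0.4641, -3.1962, 0.0000)
after link 4: o_4 = (2.3301, 0.0359, 2.4641)
after link 5: o_5 = (4.0622, -0.9641, -2.5359)
after link 6: o_6 = (3.7942, -5.4282, -2.5359)

3.794 -5.428 -2.536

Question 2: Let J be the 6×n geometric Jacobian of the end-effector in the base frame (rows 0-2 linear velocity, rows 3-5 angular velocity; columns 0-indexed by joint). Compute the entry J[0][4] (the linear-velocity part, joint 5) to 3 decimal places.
axis z_4 = (0.8660,-0.5000,0.0000); lever o_n−o_4 = (1.4641,-5.4641,-5.0000)
cross product → J_v[:, 4] = (2.5000,4.3301,-4.0000)
J_ω[:, 4] = z_4
entry J[0][4] = 2.5000

2.500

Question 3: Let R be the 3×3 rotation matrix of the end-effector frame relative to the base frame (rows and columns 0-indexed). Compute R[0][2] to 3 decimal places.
-0.500

End-effector z-axis (col 2 of R) = (-0.5000,-0.8660,-0.0000)
R[0][2] = -0.5000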